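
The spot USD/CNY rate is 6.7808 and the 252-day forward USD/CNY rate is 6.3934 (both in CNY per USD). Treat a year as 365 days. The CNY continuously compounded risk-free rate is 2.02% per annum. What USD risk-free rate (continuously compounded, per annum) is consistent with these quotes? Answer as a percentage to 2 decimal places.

10.54%

F = S·e^((r_CNY − r_USD)T) ⇒ r_USD = r_CNY − ln(F/S)/T
ln(6.3934/6.7808) = -0.058829; /(252/365) = -0.085209
r_USD = 0.0202 + 0.085209 = 0.105409
r_USD = 10.54%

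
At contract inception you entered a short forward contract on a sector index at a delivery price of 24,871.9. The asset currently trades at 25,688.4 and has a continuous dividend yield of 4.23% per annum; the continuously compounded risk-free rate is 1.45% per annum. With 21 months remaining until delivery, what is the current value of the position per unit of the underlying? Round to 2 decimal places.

Current fair forward for the remaining 21 months: F = S·e^((r − q)·T), (r − q) = 0.0145 − 0.0423 = -0.0278
F = 25688.4 · e^(-0.0278 × 21/12) = 25688.4 × 0.95251445 = 24468.5722
Value of long forward = (F − K)·e^(−rT) = (24468.5722 − 24871.9) · e^(−0.0145·21/12)
= -403.3278 × 0.97494424 = -393.22
Short position value = −(long value) = 393.22

393.22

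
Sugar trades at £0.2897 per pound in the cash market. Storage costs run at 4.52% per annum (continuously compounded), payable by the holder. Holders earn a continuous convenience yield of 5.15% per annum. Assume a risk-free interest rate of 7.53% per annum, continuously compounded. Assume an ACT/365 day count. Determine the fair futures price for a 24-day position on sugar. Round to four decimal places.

£0.2910 per pound

Net carry = r + u − y = 0.0753 + 0.0452 − 0.0515 = 0.0690
F = S·e^((r+u−y)T) = 0.2897 · e^(0.0690 × 24/365) = 0.2897 · e^0.004537
= 0.2897 × 1.004547 = £0.2910 per pound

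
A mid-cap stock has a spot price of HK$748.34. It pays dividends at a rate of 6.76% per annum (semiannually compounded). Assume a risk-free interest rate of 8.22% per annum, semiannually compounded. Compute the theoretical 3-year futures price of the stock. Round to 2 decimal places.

HK$780.61

F = S · (1+r/2)^(2T) / (1+q/2)^(2T)
= 748.34 × 1.273370 / 1.220729 = 748.34 × 1.043123
F = HK$780.61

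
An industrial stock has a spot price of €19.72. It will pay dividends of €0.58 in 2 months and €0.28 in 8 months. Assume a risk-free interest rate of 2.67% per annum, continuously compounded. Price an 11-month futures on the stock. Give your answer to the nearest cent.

€19.33

PV(dividends) I = 0.58·e^(−0.0267·2/12) + 0.28·e^(−0.0267·8/12)
I = 0.5774 + 0.2751 = 0.8525
F = (S − I)·e^(rT) = (19.72 − 0.8525) · e^(0.0267·11/12)
= 18.8675 · e^0.024475 = 18.8675 × 1.024777 = €19.33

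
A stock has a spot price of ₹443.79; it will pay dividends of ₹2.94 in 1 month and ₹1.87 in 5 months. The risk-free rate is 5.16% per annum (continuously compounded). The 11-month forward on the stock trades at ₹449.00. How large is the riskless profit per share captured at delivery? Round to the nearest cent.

₹11.30 per share

PV(dividends) I = 2.94·e^(−0.0516·1/12) + 1.87·e^(−0.0516·5/12) = 4.7576
Fair forward F* = (S − I)·e^(rT) = (443.79 − 4.7576)·e^0.047300 = 439.0324 × 1.048436 = 460.2974
Market ₹449.00 < fair 460.2974: forward underpriced → reverse cash-and-carry (short the stock, invest proceeds at r, pay the dividends, go long the forward).
Profit at T = |F_mkt − F*| = |449.00 − 460.2974| = ₹11.30 per share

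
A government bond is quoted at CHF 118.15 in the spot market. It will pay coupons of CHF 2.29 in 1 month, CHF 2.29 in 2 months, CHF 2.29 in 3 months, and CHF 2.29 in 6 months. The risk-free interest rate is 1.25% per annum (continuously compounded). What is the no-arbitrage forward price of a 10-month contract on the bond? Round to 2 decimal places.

PV(coupons) I = 2.29·e^(−0.0125·1/12) + 2.29·e^(−0.0125·2/12) + 2.29·e^(−0.0125·3/12) + 2.29·e^(−0.0125·6/12)
I = 2.2876 + 2.2852 + 2.2829 + 2.2757 = 9.1314
F = (S − I)·e^(rT) = (118.15 − 9.1314) · e^(0.0125·10/12)
= 109.0186 · e^0.010417 = 109.0186 × 1.010471 = CHF 110.16

CHF 110.16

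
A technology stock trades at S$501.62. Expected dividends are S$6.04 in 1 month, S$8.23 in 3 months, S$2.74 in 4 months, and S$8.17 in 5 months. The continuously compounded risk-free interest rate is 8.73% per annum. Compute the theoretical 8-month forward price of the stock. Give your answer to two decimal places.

S$505.62

PV(dividends) I = 6.04·e^(−0.0873·1/12) + 8.23·e^(−0.0873·3/12) + 2.74·e^(−0.0873·4/12) + 8.17·e^(−0.0873·5/12)
I = 5.9962 + 8.0523 + 2.6614 + 7.8782 = 24.5881
F = (S − I)·e^(rT) = (501.62 − 24.5881) · e^(0.0873·8/12)
= 477.0319 · e^0.058200 = 477.0319 × 1.059927 = S$505.62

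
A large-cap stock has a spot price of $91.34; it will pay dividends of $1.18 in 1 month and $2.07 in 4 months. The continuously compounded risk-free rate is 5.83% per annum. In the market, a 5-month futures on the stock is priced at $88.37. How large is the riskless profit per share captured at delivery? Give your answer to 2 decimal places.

PV(dividends) I = 1.18·e^(−0.0583·1/12) + 2.07·e^(−0.0583·4/12) = 3.2044
Fair futures F* = (S − I)·e^(rT) = (91.34 − 3.2044)·e^0.024292 = 88.1356 × 1.024589 = 90.3028
Market $88.37 < fair 90.3028: forward underpriced → reverse cash-and-carry (short the stock, invest proceeds at r, pay the dividends, go long the forward).
Profit at T = |F_mkt − F*| = |88.37 − 90.3028| = $1.93 per share

$1.93 per share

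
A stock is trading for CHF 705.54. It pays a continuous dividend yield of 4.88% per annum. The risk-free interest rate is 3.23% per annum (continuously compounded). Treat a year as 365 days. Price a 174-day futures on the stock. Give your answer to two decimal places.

F = S·e^((r − q)T) = 705.54 · e^((0.0323 − 0.0488) × 174/365)
= 705.54 · e^-0.007866 = 705.54 × 0.992165
F = CHF 700.01

CHF 700.01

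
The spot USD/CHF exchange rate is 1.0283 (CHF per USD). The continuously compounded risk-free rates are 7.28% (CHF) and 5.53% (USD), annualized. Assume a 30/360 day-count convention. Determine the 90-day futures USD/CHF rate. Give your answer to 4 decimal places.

1.0328

F = S·e^((r_CHF − r_USD)T) = 1.0283 · e^((0.0728 − 0.0553) × 90/360)
= 1.0283 · e^0.004375 = 1.0283 × 1.004385
F = 1.0328 CHF per USD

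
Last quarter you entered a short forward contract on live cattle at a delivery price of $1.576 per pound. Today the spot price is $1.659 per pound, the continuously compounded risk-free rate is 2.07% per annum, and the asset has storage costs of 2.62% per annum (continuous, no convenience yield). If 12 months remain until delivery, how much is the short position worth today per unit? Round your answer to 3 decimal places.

-$0.159 per pound

Current fair forward for the remaining 12 months: F = S·e^((r + u)·T), (r + u) = 0.0207 + 0.0262 = 0.0469
F = 1.659 · e^(0.0469 × 12/12) = 1.659 × 1.048017 = 1.7387
Value of long forward = (F − K)·e^(−rT) = (1.7387 − 1.576) · e^(−0.0207·12/12)
= 0.1627 × 0.979513 = 0.159
Short position value = −(long value) = -$0.159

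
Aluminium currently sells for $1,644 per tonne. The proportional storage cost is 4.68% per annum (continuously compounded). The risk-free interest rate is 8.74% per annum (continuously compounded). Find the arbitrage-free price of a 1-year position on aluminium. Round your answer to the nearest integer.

$1,880 per tonne

Net carry = r + u − y = 0.0874 + 0.0468 − 0.0000 = 0.1342
F = S·e^((r+u−y)T) = 1644 · e^(0.1342 × 1) = 1644 · e^0.134200
= 1644 × 1.143622 = $1,880 per tonne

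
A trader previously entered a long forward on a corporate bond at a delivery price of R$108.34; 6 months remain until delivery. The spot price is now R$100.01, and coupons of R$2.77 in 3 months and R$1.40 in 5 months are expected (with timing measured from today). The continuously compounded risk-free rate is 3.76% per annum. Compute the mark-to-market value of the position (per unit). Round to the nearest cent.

-R$10.43

PV(remaining coupons) I = 2.77·e^(−0.0376·3/12) + 1.40·e^(−0.0376·5/12) = 4.1223
Current forward F = (S − I)·e^(rT) = (100.01 − 4.1223)·e^(0.0376·6/12) = 95.8877 × 1.018978 = 97.7075
Value (long) = (F − K)·e^(−rT) = (97.7075 − 108.34) × 0.981376 = -10.4345
Value = -R$10.43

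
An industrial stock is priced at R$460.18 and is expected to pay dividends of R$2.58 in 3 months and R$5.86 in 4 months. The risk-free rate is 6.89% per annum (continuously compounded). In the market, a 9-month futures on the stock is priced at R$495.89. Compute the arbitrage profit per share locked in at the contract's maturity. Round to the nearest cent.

PV(dividends) I = 2.58·e^(−0.0689·3/12) + 5.86·e^(−0.0689·4/12) = 8.2629
Fair futures F* = (S − I)·e^(rT) = (460.18 − 8.2629)·e^0.051675 = 451.9171 × 1.053033 = 475.8836
Market R$495.89 > fair 475.8836: forward overpriced → cash-and-carry (borrow at r, buy the stock and collect the dividends, short the forward).
Profit at T = |F_mkt − F*| = |495.89 − 475.8836| = R$20.01 per share

R$20.01 per share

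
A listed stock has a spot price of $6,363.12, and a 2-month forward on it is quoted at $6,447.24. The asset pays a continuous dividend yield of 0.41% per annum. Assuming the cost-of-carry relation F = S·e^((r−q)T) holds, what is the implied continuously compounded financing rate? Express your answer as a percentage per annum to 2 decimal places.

8.29%

From F = S·e^((r−q)T): (r − q) = ln(F/S)/T
ln(6447.24/6363.12) = ln(1.013220) = 0.013133
(r − q) = 0.013133 / (2/12) = 0.078798
r = ln(F/S)/T + q = 0.078798 + 0.0041 = 0.082898
r = 8.29%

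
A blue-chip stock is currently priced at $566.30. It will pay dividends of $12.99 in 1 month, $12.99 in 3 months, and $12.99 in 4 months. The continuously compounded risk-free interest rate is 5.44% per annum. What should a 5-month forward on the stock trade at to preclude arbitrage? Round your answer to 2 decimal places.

$539.90

PV(dividends) I = 12.99·e^(−0.0544·1/12) + 12.99·e^(−0.0544·3/12) + 12.99·e^(−0.0544·4/12)
I = 12.9312 + 12.8145 + 12.7566 = 38.5023
F = (S − I)·e^(rT) = (566.30 − 38.5023) · e^(0.0544·5/12)
= 527.7977 · e^0.022667 = 527.7977 × 1.022926 = $539.90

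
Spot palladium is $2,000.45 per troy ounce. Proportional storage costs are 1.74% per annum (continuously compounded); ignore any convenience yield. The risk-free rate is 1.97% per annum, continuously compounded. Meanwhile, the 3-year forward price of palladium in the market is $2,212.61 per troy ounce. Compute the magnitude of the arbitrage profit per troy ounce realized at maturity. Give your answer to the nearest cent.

Fair forward: F* = S·e^(carry·T), with carry = (r + u) = 0.0197 + 0.0174 = 0.0371
F* = 2000.45 · e^(0.0371 × 3) = 2000.45 · e^0.11130000 = 2000.45 × 1.11773018 = $2235.9633
Market $2212.61 < fair $2235.9633: forward underpriced → reverse cash-and-carry (short spot, go long the forward).
At maturity, profit = |F_mkt − F*| = |2212.61 − 2235.9633| = $23.35 per troy ounce

$23.35 per troy ounce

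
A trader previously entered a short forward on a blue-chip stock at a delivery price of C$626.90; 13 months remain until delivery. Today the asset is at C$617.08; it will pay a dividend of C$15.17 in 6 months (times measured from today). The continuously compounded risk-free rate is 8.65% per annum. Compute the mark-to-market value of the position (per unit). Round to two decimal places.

-C$31.73

PV(remaining dividends) I = 15.17·e^(−0.0865·6/12) = 14.5279
Current forward F = (S − I)·e^(rT) = (617.08 − 14.5279)·e^(0.0865·13/12) = 602.5521 × 1.098239 = 661.7462
Value (long) = (F − K)·e^(−rT) = (661.7462 − 626.90) × 0.910548 = 31.7291
Short position value = −(long value) = -C$31.73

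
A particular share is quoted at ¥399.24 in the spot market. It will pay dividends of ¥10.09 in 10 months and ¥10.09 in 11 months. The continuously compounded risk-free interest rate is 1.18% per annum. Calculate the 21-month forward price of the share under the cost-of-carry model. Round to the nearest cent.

PV(dividends) I = 10.09·e^(−0.0118·10/12) + 10.09·e^(−0.0118·11/12)
I = 9.9913 + 9.9814 = 19.9727
F = (S − I)·e^(rT) = (399.24 − 19.9727) · e^(0.0118·21/12)
= 379.2673 · e^0.020650 = 379.2673 × 1.020865 = ¥387.18

¥387.18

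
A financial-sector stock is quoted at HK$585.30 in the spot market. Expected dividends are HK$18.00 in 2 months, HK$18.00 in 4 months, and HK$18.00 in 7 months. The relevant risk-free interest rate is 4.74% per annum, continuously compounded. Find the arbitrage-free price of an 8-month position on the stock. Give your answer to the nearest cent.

PV(dividends) I = 18.00·e^(−0.0474·2/12) + 18.00·e^(−0.0474·4/12) + 18.00·e^(−0.0474·7/12)
I = 17.8584 + 17.7178 + 17.5091 = 53.0853
F = (S − I)·e^(rT) = (585.30 − 53.0853) · e^(0.0474·8/12)
= 532.2147 · e^0.031600 = 532.2147 × 1.032105 = HK$549.30

HK$549.30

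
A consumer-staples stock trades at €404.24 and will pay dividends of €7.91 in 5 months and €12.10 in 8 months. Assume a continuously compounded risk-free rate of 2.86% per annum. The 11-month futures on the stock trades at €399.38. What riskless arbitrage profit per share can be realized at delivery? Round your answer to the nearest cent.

€4.61 per share

PV(dividends) I = 7.91·e^(−0.0286·5/12) + 12.10·e^(−0.0286·8/12) = 19.6878
Fair futures F* = (S − I)·e^(rT) = (404.24 − 19.6878)·e^0.026217 = 384.5522 × 1.026564 = 394.7674
Market €399.38 > fair 394.7674: forward overpriced → cash-and-carry (borrow at r, buy the stock and collect the dividends, short the forward).
Profit at T = |F_mkt − F*| = |399.38 − 394.7674| = €4.61 per share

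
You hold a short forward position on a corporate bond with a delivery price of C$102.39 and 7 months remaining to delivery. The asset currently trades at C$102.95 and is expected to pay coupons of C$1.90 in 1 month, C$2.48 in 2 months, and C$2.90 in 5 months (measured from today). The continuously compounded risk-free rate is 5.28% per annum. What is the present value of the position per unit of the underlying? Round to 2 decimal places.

C$3.52

PV(remaining coupons) I = 1.90·e^(−0.0528·1/12) + 2.48·e^(−0.0528·2/12) + 2.90·e^(−0.0528·5/12) = 7.1868
Current forward F = (S − I)·e^(rT) = (102.95 − 7.1868)·e^(0.0528·7/12) = 95.7632 × 1.031279 = 98.7586
Value (long) = (F − K)·e^(−rT) = (98.7586 − 102.39) × 0.969669 = -3.5213
Short position value = −(long value) = C$3.52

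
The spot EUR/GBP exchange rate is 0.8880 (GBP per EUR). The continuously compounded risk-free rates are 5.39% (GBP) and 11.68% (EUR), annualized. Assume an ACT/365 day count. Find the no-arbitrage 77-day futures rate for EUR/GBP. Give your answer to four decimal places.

F = S·e^((r_GBP − r_EUR)T) = 0.8880 · e^((0.0539 − 0.1168) × 77/365)
= 0.8880 · e^-0.013269 = 0.8880 × 0.986819
F = 0.8763 GBP per EUR

0.8763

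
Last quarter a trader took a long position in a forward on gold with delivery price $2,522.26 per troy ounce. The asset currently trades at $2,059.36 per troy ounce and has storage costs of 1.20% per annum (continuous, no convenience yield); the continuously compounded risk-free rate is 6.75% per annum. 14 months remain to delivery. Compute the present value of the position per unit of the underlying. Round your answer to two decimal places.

Current fair forward for the remaining 14 months: F = S·e^((r + u)·T), (r + u) = 0.0675 + 0.0120 = 0.0795
F = 2059.36 · e^(0.0795 × 14/12) = 2059.36 × 1.09718740 = 2259.5038
Value of long forward = (F − K)·e^(−rT) = (2259.5038 − 2522.26) · e^(−0.0675·14/12)
= -262.7562 × 0.92427096 = -242.86

-$242.86 per troy ounce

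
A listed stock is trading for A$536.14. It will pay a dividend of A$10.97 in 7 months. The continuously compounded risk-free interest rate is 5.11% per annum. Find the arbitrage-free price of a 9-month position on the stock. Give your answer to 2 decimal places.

PV(dividends) I = 10.97·e^(−0.0511·7/12)
I = 10.6478
F = (S − I)·e^(rT) = (536.14 − 10.6478) · e^(0.0511·9/12)
= 525.4922 · e^0.038325 = 525.4922 × 1.039069 = A$546.02

A$546.02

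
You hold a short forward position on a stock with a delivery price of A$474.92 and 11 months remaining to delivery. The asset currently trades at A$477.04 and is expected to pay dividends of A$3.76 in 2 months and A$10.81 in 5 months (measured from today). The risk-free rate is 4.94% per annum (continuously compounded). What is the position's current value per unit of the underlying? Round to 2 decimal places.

-A$8.83

PV(remaining dividends) I = 3.76·e^(−0.0494·2/12) + 10.81·e^(−0.0494·5/12) = 14.3189
Current forward F = (S − I)·e^(rT) = (477.04 − 14.3189)·e^(0.0494·11/12) = 462.7211 × 1.046324 = 484.1562
Value (long) = (F − K)·e^(−rT) = (484.1562 − 474.92) × 0.955727 = 8.8273
Short position value = −(long value) = -A$8.83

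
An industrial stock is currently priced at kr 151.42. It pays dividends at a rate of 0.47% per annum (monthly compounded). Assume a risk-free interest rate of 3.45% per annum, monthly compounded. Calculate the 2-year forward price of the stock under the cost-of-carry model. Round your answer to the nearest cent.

kr 160.70

F = S · (1+r/12)^(12T) / (1+q/12)^(12T)
= 151.42 × 1.071330 / 1.009442 = 151.42 × 1.061309
F = kr 160.70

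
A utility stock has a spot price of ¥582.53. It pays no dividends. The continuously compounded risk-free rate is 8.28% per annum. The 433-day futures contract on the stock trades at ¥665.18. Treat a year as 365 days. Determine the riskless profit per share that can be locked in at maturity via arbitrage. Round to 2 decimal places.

Fair futures: F* = S·e^(carry·T), with carry = r = 0.0828
F* = 582.53 · e^(0.0828 × 433/365) = 582.53 · e^0.098226 = 582.53 × 1.103212 = ¥642.6541
Market ¥665.18 > fair ¥642.6541: forward overpriced → cash-and-carry (buy spot, short the forward).
At maturity, profit = |F_mkt − F*| = |665.18 − 642.6541| = ¥22.53 per share

¥22.53 per share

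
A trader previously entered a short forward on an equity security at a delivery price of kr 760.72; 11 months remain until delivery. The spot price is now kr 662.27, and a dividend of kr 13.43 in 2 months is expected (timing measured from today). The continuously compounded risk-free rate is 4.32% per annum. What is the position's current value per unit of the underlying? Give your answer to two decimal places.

PV(remaining dividends) I = 13.43·e^(−0.0432·2/12) = 13.3337
Current forward F = (S − I)·e^(rT) = (662.27 − 13.3337)·e^(0.0432·11/12) = 648.9363 × 1.040395 = 675.1501
Value (long) = (F − K)·e^(−rT) = (675.1501 − 760.72) × 0.961174 = -82.2476
Short position value = −(long value) = kr 82.25

kr 82.25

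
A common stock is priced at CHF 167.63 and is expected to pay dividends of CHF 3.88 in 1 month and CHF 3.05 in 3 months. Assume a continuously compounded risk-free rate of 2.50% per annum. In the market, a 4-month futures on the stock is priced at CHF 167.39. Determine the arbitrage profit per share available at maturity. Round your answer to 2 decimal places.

CHF 5.32 per share

PV(dividends) I = 3.88·e^(−0.0250·1/12) + 3.05·e^(−0.0250·3/12) = 6.9029
Fair futures F* = (S − I)·e^(rT) = (167.63 − 6.9029)·e^0.008333 = 160.7271 × 1.008368 = 162.0721
Market CHF 167.39 > fair 162.0721: forward overpriced → cash-and-carry (borrow at r, buy the stock and collect the dividends, short the forward).
Profit at T = |F_mkt − F*| = |167.39 − 162.0721| = CHF 5.32 per share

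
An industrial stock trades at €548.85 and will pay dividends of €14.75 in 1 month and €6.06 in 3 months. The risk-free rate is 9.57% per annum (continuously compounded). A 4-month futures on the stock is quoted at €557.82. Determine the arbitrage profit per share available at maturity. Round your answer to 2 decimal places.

PV(dividends) I = 14.75·e^(−0.0957·1/12) + 6.06·e^(−0.0957·3/12) = 20.5496
Fair futures F* = (S − I)·e^(rT) = (548.85 − 20.5496)·e^0.031900 = 528.3004 × 1.032414 = 545.4247
Market €557.82 > fair 545.4247: forward overpriced → cash-and-carry (borrow at r, buy the stock and collect the dividends, short the forward).
Profit at T = |F_mkt − F*| = |557.82 − 545.4247| = €12.40 per share

€12.40 per share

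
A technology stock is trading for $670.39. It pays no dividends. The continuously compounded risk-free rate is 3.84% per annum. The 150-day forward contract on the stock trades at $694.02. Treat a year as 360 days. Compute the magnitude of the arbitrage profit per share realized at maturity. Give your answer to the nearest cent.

Fair forward: F* = S·e^(carry·T), with carry = r = 0.0384
F* = 670.39 · e^(0.0384 × 150/360) = 670.39 · e^0.016000 = 670.39 × 1.016129 = $681.2027
Market $694.02 > fair $681.2027: forward overpriced → cash-and-carry (buy spot, short the forward).
At maturity, profit = |F_mkt − F*| = |694.02 − 681.2027| = $12.82 per share

$12.82 per share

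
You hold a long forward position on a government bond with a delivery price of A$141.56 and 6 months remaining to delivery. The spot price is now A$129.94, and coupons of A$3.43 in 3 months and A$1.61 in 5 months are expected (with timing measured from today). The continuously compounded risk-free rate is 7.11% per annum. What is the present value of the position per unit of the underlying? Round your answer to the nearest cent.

PV(remaining coupons) I = 3.43·e^(−0.0711·3/12) + 1.61·e^(−0.0711·5/12) = 4.9326
Current forward F = (S − I)·e^(rT) = (129.94 − 4.9326)·e^(0.0711·6/12) = 125.0074 × 1.036189 = 129.5313
Value (long) = (F − K)·e^(−rT) = (129.5313 − 141.56) × 0.965074 = -11.6086
Value = -A$11.61

-A$11.61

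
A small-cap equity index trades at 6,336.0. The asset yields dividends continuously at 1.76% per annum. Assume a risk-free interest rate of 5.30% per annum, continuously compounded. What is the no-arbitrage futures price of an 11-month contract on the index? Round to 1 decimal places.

F = S·e^((r − q)T) = 6336.0 · e^((0.0530 − 0.0176) × 11/12)
= 6336.0 · e^0.032450 = 6336.0 × 1.032982
F = 6,545.0

6,545.0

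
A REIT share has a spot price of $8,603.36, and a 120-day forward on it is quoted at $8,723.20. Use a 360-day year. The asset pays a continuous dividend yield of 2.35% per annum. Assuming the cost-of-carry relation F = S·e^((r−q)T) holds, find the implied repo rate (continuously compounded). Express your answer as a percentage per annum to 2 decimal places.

6.50%

From F = S·e^((r−q)T): (r − q) = ln(F/S)/T
ln(8723.20/8603.36) = ln(1.013929) = 0.013833
(r − q) = 0.013833 / (120/360) = 0.041499
r = ln(F/S)/T + q = 0.041499 + 0.0235 = 0.064999
r = 6.50%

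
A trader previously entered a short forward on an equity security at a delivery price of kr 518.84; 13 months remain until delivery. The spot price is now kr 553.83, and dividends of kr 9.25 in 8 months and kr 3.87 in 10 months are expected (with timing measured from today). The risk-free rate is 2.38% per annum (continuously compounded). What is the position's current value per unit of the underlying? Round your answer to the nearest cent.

-kr 35.30

PV(remaining dividends) I = 9.25·e^(−0.0238·8/12) + 3.87·e^(−0.0238·10/12) = 12.8984
Current forward F = (S − I)·e^(rT) = (553.83 − 12.8984)·e^(0.0238·13/12) = 540.9316 × 1.026119 = 555.0602
Value (long) = (F − K)·e^(−rT) = (555.0602 − 518.84) × 0.974546 = 35.2983
Short position value = −(long value) = -kr 35.30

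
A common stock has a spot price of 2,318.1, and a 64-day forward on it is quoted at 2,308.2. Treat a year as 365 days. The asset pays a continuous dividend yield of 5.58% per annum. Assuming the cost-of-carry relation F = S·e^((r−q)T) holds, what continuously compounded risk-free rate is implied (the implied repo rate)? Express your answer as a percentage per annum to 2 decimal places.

3.14%

From F = S·e^((r−q)T): (r − q) = ln(F/S)/T
ln(2308.2/2318.1) = ln(0.995729) = -0.004280
(r − q) = -0.004280 / (64/365) = -0.024409
r = ln(F/S)/T + q = -0.024409 + 0.0558 = 0.031391
r = 3.14%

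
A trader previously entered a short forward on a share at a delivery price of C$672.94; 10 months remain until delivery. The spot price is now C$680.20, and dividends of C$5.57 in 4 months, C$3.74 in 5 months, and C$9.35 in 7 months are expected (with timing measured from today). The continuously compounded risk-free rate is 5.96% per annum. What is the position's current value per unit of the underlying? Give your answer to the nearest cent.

-C$21.73

PV(remaining dividends) I = 5.57·e^(−0.0596·4/12) + 3.74·e^(−0.0596·5/12) + 9.35·e^(−0.0596·7/12) = 18.1392
Current forward F = (S − I)·e^(rT) = (680.20 − 18.1392)·e^(0.0596·10/12) = 662.0608 × 1.050921 = 695.7736
Value (long) = (F − K)·e^(−rT) = (695.7736 − 672.94) × 0.951547 = 21.7272
Short position value = −(long value) = -C$21.73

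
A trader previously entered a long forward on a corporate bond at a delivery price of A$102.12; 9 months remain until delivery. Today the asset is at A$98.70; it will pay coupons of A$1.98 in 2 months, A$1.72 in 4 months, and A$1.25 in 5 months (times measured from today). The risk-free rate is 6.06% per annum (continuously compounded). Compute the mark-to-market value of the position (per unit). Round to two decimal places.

-A$3.75

PV(remaining coupons) I = 1.98·e^(−0.0606·2/12) + 1.72·e^(−0.0606·4/12) + 1.25·e^(−0.0606·5/12) = 4.8645
Current forward F = (S − I)·e^(rT) = (98.70 − 4.8645)·e^(0.0606·9/12) = 93.8355 × 1.046499 = 98.1988
Value (long) = (F − K)·e^(−rT) = (98.1988 − 102.12) × 0.955567 = -3.7470
Value = -A$3.75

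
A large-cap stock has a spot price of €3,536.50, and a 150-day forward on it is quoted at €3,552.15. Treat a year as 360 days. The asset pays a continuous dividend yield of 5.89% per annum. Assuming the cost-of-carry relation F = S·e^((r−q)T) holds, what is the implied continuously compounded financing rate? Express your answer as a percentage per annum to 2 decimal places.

From F = S·e^((r−q)T): (r − q) = ln(F/S)/T
ln(3552.15/3536.50) = ln(1.004425) = 0.004415
(r − q) = 0.004415 / (150/360) = 0.010596
r = ln(F/S)/T + q = 0.010596 + 0.0589 = 0.069496
r = 6.95%

6.95%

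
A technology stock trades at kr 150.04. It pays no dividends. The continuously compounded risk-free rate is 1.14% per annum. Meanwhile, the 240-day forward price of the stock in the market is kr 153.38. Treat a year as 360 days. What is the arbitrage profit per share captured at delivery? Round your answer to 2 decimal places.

Fair forward: F* = S·e^(carry·T), with carry = r = 0.0114
F* = 150.04 · e^(0.0114 × 240/360) = 150.04 · e^0.007600 = 150.04 × 1.007629 = kr 151.1847
Market kr 153.38 > fair kr 151.1847: forward overpriced → cash-and-carry (buy spot, short the forward).
At maturity, profit = |F_mkt − F*| = |153.38 − 151.1847| = kr 2.20 per share

kr 2.20 per share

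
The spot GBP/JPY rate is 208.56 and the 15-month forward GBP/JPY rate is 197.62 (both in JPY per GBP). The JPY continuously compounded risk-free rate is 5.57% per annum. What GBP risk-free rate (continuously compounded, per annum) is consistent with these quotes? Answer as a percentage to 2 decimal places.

F = S·e^((r_JPY − r_GBP)T) ⇒ r_GBP = r_JPY − ln(F/S)/T
ln(197.62/208.56) = -0.053881; /(15/12) = -0.043105
r_GBP = 0.0557 + 0.043105 = 0.098805
r_GBP = 9.88%

9.88%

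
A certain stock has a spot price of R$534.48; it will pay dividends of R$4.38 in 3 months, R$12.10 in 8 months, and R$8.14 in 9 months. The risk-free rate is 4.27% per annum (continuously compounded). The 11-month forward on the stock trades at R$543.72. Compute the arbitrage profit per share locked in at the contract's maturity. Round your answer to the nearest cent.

PV(dividends) I = 4.38·e^(−0.0427·3/12) + 12.10·e^(−0.0427·8/12) + 8.14·e^(−0.0427·9/12) = 23.9773
Fair forward F* = (S − I)·e^(rT) = (534.48 − 23.9773)·e^0.039142 = 510.5027 × 1.039918 = 530.8809
Market R$543.72 > fair 530.8809: forward overpriced → cash-and-carry (borrow at r, buy the stock and collect the dividends, short the forward).
Profit at T = |F_mkt − F*| = |543.72 − 530.8809| = R$12.84 per share

R$12.84 per share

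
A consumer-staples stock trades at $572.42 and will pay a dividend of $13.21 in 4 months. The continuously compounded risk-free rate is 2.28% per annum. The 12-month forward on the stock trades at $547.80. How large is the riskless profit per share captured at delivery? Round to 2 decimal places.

$24.41 per share

PV(dividends) I = 13.21·e^(−0.0228·4/12) = 13.1100
Fair forward F* = (S − I)·e^(rT) = (572.42 − 13.1100)·e^0.022800 = 559.3100 × 1.023062 = 572.2088
Market $547.80 < fair 572.2088: forward underpriced → reverse cash-and-carry (short the stock, invest proceeds at r, pay the dividends, go long the forward).
Profit at T = |F_mkt − F*| = |547.80 − 572.2088| = $24.41 per share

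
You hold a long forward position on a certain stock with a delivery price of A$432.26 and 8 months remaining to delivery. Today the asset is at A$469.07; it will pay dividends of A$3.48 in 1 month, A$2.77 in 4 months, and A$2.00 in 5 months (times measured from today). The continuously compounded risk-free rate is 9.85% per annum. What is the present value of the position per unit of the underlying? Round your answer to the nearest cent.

A$56.23

PV(remaining dividends) I = 3.48·e^(−0.0985·1/12) + 2.77·e^(−0.0985·4/12) + 2.00·e^(−0.0985·5/12) = 8.0517
Current forward F = (S − I)·e^(rT) = (469.07 − 8.0517)·e^(0.0985·8/12) = 461.0183 × 1.067871 = 492.3081
Value (long) = (F − K)·e^(−rT) = (492.3081 − 432.26) × 0.936443 = 56.2316
Value = A$56.23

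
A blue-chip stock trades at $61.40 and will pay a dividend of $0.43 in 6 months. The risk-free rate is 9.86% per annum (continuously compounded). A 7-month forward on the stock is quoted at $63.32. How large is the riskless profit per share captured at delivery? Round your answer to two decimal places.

PV(dividends) I = 0.43·e^(−0.0986·6/12) = 0.4093
Fair forward F* = (S − I)·e^(rT) = (61.40 − 0.4093)·e^0.057517 = 60.9907 × 1.059203 = 64.6015
Market $63.32 < fair 64.6015: forward underpriced → reverse cash-and-carry (short the stock, invest proceeds at r, pay the dividends, go long the forward).
Profit at T = |F_mkt − F*| = |63.32 − 64.6015| = $1.28 per share

$1.28 per share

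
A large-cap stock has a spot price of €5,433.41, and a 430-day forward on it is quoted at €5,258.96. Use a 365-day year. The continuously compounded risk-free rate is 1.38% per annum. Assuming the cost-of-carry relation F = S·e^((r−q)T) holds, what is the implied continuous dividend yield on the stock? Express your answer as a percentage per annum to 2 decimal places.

4.15%

From F = S·e^((r−q)T): (r − q) = ln(F/S)/T
ln(5258.96/5433.41) = ln(0.967893) = -0.032634
(r − q) = -0.032634 / (430/365) = -0.027701
q = r − ln(F/S)/T = 0.0138 + 0.027701 = 0.041501
q = 4.15%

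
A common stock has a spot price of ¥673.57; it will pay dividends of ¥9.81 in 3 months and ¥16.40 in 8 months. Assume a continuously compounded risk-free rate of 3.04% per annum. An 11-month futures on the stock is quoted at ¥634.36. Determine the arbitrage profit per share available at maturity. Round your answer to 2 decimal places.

¥31.71 per share

PV(dividends) I = 9.81·e^(−0.0304·3/12) + 16.40·e^(−0.0304·8/12) = 25.8067
Fair futures F* = (S − I)·e^(rT) = (673.57 − 25.8067)·e^0.027867 = 647.7633 × 1.028259 = 666.0684
Market ¥634.36 < fair 666.0684: forward underpriced → reverse cash-and-carry (short the stock, invest proceeds at r, pay the dividends, go long the forward).
Profit at T = |F_mkt − F*| = |634.36 − 666.0684| = ¥31.71 per share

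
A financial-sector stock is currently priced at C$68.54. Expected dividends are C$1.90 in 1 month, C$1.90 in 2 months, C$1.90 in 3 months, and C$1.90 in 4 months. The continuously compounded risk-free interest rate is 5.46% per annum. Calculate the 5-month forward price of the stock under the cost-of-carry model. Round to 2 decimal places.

PV(dividends) I = 1.90·e^(−0.0546·1/12) + 1.90·e^(−0.0546·2/12) + 1.90·e^(−0.0546·3/12) + 1.90·e^(−0.0546·4/12)
I = 1.8914 + 1.8828 + 1.8742 + 1.8657 = 7.5141
F = (S − I)·e^(rT) = (68.54 − 7.5141) · e^(0.0546·5/12)
= 61.0259 · e^0.022750 = 61.0259 × 1.023011 = C$62.43

C$62.43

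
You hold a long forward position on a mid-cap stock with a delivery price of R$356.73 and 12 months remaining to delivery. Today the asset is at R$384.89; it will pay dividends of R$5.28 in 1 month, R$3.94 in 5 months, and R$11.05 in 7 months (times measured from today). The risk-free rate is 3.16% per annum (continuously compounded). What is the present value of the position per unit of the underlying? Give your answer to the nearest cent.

PV(remaining dividends) I = 5.28·e^(−0.0316·1/12) + 3.94·e^(−0.0316·5/12) + 11.05·e^(−0.0316·7/12) = 20.0028
Current forward F = (S − I)·e^(rT) = (384.89 − 20.0028)·e^(0.0316·12/12) = 364.8872 × 1.032105 = 376.6019
Value (long) = (F − K)·e^(−rT) = (376.6019 − 356.73) × 0.968894 = 19.2538
Value = R$19.25

R$19.25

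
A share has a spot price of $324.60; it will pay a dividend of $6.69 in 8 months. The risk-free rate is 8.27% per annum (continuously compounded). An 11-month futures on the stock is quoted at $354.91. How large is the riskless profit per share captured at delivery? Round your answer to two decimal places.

$11.58 per share

PV(dividends) I = 6.69·e^(−0.0827·8/12) = 6.3311
Fair futures F* = (S − I)·e^(rT) = (324.60 − 6.3311)·e^0.075808 = 318.2689 × 1.078755 = 343.3342
Market $354.91 > fair 343.3342: forward overpriced → cash-and-carry (borrow at r, buy the stock and collect the dividends, short the forward).
Profit at T = |F_mkt − F*| = |354.91 − 343.3342| = $11.58 per share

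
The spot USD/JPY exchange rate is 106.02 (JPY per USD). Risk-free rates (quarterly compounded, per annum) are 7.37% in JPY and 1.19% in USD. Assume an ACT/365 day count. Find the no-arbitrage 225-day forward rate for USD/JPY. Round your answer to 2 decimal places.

By covered interest parity, F = S · (1+r_JPY/4)^(4T) / (1+r_USD/4)^(4T)
= 106.02 × 1.046047 / 1.007352 = 106.02 × 1.038413
F = 110.09 JPY per USD

110.09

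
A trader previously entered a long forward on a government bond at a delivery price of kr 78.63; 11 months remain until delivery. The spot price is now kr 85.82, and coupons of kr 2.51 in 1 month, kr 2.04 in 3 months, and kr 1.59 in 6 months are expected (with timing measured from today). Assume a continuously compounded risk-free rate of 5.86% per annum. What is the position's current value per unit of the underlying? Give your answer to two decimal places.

kr 5.25

PV(remaining coupons) I = 2.51·e^(−0.0586·1/12) + 2.04·e^(−0.0586·3/12) + 1.59·e^(−0.0586·6/12) = 6.0522
Current forward F = (S − I)·e^(rT) = (85.82 − 6.0522)·e^(0.0586·11/12) = 79.7678 × 1.055186 = 84.1699
Value (long) = (F − K)·e^(−rT) = (84.1699 − 78.63) × 0.947701 = 5.2502
Value = kr 5.25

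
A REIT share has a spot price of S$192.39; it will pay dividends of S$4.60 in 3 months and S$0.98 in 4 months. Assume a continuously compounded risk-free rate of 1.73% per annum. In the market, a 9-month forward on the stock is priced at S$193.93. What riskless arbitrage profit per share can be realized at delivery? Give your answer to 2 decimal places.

PV(dividends) I = 4.60·e^(−0.0173·3/12) + 0.98·e^(−0.0173·4/12) = 5.5545
Fair forward F* = (S − I)·e^(rT) = (192.39 − 5.5545)·e^0.012975 = 186.8355 × 1.013060 = 189.2756
Market S$193.93 > fair 189.2756: forward overpriced → cash-and-carry (borrow at r, buy the stock and collect the dividends, short the forward).
Profit at T = |F_mkt − F*| = |193.93 − 189.2756| = S$4.65 per share

S$4.65 per share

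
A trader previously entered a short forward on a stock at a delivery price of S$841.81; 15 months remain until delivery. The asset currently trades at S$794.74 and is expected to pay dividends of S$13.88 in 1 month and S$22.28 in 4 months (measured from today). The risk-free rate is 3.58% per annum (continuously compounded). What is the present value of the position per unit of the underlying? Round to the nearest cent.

PV(remaining dividends) I = 13.88·e^(−0.0358·1/12) + 22.28·e^(−0.0358·4/12) = 35.8544
Current forward F = (S − I)·e^(rT) = (794.74 − 35.8544)·e^(0.0358·15/12) = 758.8856 × 1.045766 = 793.6168
Value (long) = (F − K)·e^(−rT) = (793.6168 − 841.81) × 0.956237 = -46.0841
Short position value = −(long value) = S$46.08

S$46.08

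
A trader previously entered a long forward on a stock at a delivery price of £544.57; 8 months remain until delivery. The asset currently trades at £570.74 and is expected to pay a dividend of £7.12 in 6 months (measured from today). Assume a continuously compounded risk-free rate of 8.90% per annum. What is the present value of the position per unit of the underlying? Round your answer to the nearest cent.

PV(remaining dividends) I = 7.12·e^(−0.0890·6/12) = 6.8101
Current forward F = (S − I)·e^(rT) = (570.74 − 6.8101)·e^(0.0890·8/12) = 563.9299 × 1.061129 = 598.4024
Value (long) = (F − K)·e^(−rT) = (598.4024 − 544.57) × 0.942393 = 50.7313
Value = £50.73

£50.73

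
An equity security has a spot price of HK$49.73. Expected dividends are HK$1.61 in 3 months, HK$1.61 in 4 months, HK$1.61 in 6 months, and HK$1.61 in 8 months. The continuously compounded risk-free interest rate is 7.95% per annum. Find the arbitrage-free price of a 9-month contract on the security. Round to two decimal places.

HK$46.18

PV(dividends) I = 1.61·e^(−0.0795·3/12) + 1.61·e^(−0.0795·4/12) + 1.61·e^(−0.0795·6/12) + 1.61·e^(−0.0795·8/12)
I = 1.5783 + 1.5679 + 1.5473 + 1.5269 = 6.2204
F = (S − I)·e^(rT) = (49.73 − 6.2204) · e^(0.0795·9/12)
= 43.5096 · e^0.059625 = 43.5096 × 1.061438 = HK$46.18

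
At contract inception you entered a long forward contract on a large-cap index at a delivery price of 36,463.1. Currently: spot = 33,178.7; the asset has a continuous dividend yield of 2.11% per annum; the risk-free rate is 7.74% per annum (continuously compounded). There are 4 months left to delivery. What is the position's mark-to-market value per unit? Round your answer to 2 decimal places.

Current fair forward for the remaining 4 months: F = S·e^((r − q)·T), (r − q) = 0.0774 − 0.0211 = 0.0563
F = 33178.7 · e^(0.0563 × 4/12) = 33178.7 × 1.01894387 = 33807.2330
Value of long forward = (F − K)·e^(−rT) = (33807.2330 − 36463.1) · e^(−0.0774·4/12)
= -2655.8670 × 0.97452998 = -2588.22

-2588.22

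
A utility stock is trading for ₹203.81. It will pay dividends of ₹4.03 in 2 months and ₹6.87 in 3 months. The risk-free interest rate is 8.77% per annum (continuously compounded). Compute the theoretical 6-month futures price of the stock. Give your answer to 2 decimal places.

₹201.77

PV(dividends) I = 4.03·e^(−0.0877·2/12) + 6.87·e^(−0.0877·3/12)
I = 3.9715 + 6.7210 = 10.6925
F = (S − I)·e^(rT) = (203.81 − 10.6925) · e^(0.0877·6/12)
= 193.1175 · e^0.043850 = 193.1175 × 1.044826 = ₹201.77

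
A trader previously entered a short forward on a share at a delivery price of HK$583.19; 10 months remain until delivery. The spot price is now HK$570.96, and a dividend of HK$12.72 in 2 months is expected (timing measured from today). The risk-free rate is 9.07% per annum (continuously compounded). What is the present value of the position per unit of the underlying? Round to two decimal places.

PV(remaining dividends) I = 12.72·e^(−0.0907·2/12) = 12.5292
Current forward F = (S − I)·e^(rT) = (570.96 − 12.5292)·e^(0.0907·10/12) = 558.4308 × 1.078513 = 602.2749
Value (long) = (F − K)·e^(−rT) = (602.2749 − 583.19) × 0.927202 = 17.6956
Short position value = −(long value) = -HK$17.70

-HK$17.70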